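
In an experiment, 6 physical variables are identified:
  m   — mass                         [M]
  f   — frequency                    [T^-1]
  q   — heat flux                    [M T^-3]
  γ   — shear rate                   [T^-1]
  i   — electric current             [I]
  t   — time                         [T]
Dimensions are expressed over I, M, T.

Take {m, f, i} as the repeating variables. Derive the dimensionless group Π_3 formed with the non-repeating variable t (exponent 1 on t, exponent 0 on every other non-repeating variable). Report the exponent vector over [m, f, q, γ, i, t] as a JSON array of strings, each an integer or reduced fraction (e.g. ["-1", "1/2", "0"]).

["0", "1", "0", "0", "0", "1"]

Write exponents as rows I,M,T / cols m,f,q,γ,i,t:
  I: [ 0  0  0  0  1  0]
  M: [ 1  0  1  0  0  0]
  T: [ 0 -1 -3 -1  0  1]
Row reduction gives pivot columns m,f,i; rank = 3
Repeat: m,f,i; free: q,γ,t
RREF:
  r0: [   1    0    1    0    0    0]
  r1: [   0    1    3    1    0   -1]
  r2: [   0    0    0    0    1    0]
Fix exponent of t at 1, q at 0, γ at 0; solve each RREF row for its pivot's exponent:
  r0: exp(m) + (0)·1 = 0 ⇒ exp(m) = 0
  r1: exp(f) + (-1)·1 = 0 ⇒ exp(f) = 1
  r2: exp(i) + (0)·1 = 0 ⇒ exp(i) = 0
Π_3 = f · t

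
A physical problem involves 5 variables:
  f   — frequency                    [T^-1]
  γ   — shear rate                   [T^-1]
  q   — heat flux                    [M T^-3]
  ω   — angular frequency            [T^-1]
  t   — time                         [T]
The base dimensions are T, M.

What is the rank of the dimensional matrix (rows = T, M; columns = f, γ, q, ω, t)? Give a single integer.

Exponent matrix [T,M] × [f,γ,q,ω,t]:
  T: [-1 -1 -3 -1  1]
  M: [ 0  0  1  0  0]
Row reduction gives pivot columns f,q; rank = 2

2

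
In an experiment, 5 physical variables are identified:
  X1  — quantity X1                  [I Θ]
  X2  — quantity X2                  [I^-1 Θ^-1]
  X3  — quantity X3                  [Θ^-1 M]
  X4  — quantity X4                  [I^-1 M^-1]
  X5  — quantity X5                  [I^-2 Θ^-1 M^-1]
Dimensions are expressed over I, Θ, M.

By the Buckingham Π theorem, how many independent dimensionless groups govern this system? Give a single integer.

Exponent matrix [I,Θ,M] × [X1,X2,X3,X4,X5]:
  I: [ 1 -1  0 -1 -2]
  Θ: [ 1 -1 -1  0 -1]
  M: [ 0  0  1 -1 -1]
RREF → pivots at {X1,X3} ⇒ r = 2
5 vars − rank 2 = 3 Π groups

3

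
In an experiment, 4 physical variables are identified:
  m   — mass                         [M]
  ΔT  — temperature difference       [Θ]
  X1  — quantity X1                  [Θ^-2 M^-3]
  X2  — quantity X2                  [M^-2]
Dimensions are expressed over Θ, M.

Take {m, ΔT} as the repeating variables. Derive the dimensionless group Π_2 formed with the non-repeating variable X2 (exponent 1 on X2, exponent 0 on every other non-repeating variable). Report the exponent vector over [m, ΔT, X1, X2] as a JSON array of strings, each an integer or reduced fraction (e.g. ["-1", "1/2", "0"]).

["2", "0", "0", "1"]

Write exponents as rows Θ,M / cols m,ΔT,X1,X2:
  Θ: [ 0  1 -2  0]
  M: [ 1  0 -3 -2]
Row reduction gives pivot columns m,ΔT; rank = 2
Pivot set = {m,ΔT}, free = {X1,X2}
RREF:
  r0: [   1    0   -3   -2]
  r1: [   0    1   -2    0]
Fix exponent of X2 at 1, X1 at 0; solve each RREF row for its pivot's exponent:
  r0: exp(m) + (-2)·1 = 0 ⇒ exp(m) = 2
  r1: exp(ΔT) + (0)·1 = 0 ⇒ exp(ΔT) = 0
Π_2 = m^2 · X2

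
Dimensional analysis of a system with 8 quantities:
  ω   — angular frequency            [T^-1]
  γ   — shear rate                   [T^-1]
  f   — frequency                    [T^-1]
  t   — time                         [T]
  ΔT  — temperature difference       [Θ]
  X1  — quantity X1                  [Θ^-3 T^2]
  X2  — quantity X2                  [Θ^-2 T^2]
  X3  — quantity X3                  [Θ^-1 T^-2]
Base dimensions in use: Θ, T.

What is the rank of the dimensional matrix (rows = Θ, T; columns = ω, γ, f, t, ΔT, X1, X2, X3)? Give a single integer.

2

Exponent matrix [Θ,T] × [ω,γ,f,t,ΔT,X1,X2,X3]:
  Θ: [ 0  0  0  0  1 -3 -2 -1]
  T: [-1 -1 -1  1  0  2  2 -2]
Echelon form has 2 nonzero rows (pivots: ω,ΔT)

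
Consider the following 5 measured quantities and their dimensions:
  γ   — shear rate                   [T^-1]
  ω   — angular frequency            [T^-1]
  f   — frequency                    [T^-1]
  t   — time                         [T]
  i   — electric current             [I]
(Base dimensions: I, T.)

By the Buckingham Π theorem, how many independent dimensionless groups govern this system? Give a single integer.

Dimensional matrix (I×T by γ×ω×f×t×i):
  I: [ 0  0  0  0  1]
  T: [-1 -1 -1  1  0]
Echelon form has 2 nonzero rows (pivots: γ,i)
Π count = n − r = 5 − 2 = 3

3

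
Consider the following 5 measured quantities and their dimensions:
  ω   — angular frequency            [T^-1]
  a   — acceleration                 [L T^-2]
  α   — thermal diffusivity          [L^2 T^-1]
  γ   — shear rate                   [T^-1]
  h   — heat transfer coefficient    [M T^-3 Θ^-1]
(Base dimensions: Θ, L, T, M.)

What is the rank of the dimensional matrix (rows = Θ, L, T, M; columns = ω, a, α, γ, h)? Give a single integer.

Dimensional matrix (Θ×L×T×M by ω×a×α×γ×h):
  Θ: [ 0  0  0  0 -1]
  L: [ 0  1  2  0  0]
  T: [-1 -2 -1 -1 -3]
  M: [ 0  0  0  0  1]
RREF → pivots at {ω,a,h} ⇒ r = 3

3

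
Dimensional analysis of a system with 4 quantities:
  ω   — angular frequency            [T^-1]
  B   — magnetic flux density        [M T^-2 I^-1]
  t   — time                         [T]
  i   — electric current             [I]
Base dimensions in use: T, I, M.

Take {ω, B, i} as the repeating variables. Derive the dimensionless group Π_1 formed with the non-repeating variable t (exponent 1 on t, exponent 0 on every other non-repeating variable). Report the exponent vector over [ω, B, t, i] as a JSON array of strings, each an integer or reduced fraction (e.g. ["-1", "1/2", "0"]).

Dimensional matrix (T×I×M by ω×B×t×i):
  T: [-1 -2  1  0]
  I: [ 0 -1  0  1]
  M: [ 0  1  0  0]
Row reduction gives pivot columns ω,B,i; rank = 3
Pivot set = {ω,B,i}, free = {t}
RREF:
  r0: [   1    0   -1    0]
  r1: [   0    1    0    0]
  r2: [   0    0    0    1]
Fix exponent of t at 1; solve each RREF row for its pivot's exponent:
  r0: exp(ω) + (-1)·1 = 0 ⇒ exp(ω) = 1
  r1: exp(B) + (0)·1 = 0 ⇒ exp(B) = 0
  r2: exp(i) + (0)·1 = 0 ⇒ exp(i) = 0
Π_1 = ω · t

["1", "0", "1", "0"]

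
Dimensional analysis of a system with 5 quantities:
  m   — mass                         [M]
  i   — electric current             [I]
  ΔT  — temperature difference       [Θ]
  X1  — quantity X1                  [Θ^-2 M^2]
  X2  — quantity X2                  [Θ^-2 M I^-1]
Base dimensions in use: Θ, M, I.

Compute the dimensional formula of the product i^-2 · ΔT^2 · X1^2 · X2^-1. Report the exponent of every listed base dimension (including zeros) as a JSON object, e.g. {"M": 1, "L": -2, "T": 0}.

Exponent matrix [Θ,M,I] × [m,i,ΔT,X1,X2]:
  Θ: [ 0  0  1 -2 -2]
  M: [ 1  0  0  2  1]
  I: [ 0  1  0  0 -1]
  [Θ]: (-2)·0+(2)·1+(2)·-2+(-1)·-2 = 0
  [M]: (-2)·0+(2)·0+(2)·2+(-1)·1 = 3
  [I]: (-2)·1+(2)·0+(2)·0+(-1)·-1 = -1
⇒ M^3 I^-1

{"Θ": 0, "M": 3, "I": -1}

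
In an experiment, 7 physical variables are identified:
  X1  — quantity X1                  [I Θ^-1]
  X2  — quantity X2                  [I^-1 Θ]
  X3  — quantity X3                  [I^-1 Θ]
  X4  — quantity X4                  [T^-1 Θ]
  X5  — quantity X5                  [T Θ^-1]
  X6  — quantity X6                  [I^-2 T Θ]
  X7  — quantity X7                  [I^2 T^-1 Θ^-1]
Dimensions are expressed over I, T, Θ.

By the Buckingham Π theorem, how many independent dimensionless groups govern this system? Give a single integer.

5

Dimensional matrix (I×T×Θ by X1×X2×X3×X4×X5×X6×X7):
  I: [ 1 -1 -1  0  0 -2  2]
  T: [ 0  0  0 -1  1  1 -1]
  Θ: [-1  1  1  1 -1  1 -1]
Echelon form has 2 nonzero rows (pivots: X1,X4)
7 vars − rank 2 = 5 Π groups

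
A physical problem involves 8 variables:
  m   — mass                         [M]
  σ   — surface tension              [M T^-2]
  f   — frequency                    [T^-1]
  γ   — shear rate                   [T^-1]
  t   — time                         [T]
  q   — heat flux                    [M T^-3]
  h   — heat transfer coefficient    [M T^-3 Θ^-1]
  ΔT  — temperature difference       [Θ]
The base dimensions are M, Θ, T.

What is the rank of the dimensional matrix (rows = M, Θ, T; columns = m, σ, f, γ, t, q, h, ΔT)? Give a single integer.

Dimensional matrix (M×Θ×T by m×σ×f×γ×t×q×h×ΔT):
  M: [ 1  1  0  0  0  1  1  0]
  Θ: [ 0  0  0  0  0  0 -1  1]
  T: [ 0 -2 -1 -1  1 -3 -3  0]
RREF → pivots at {m,σ,h} ⇒ r = 3

3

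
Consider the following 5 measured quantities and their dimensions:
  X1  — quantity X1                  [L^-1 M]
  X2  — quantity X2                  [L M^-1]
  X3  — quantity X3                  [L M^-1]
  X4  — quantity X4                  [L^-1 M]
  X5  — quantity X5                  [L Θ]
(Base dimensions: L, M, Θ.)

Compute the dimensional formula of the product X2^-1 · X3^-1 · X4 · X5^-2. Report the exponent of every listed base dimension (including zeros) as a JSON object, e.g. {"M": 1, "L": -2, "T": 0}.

Write exponents as rows L,M,Θ / cols X1,X2,X3,X4,X5:
  L: [-1  1  1 -1  1]
  M: [ 1 -1 -1  1  0]
  Θ: [ 0  0  0  0  1]
  [L]: (-1)·1+(-1)·1+(1)·-1+(-2)·1 = -5
  [M]: (-1)·-1+(-1)·-1+(1)·1+(-2)·0 = 3
  [Θ]: (-1)·0+(-1)·0+(1)·0+(-2)·1 = -2
⇒ L^-5 M^3 Θ^-2

{"L": -5, "M": 3, "Θ": -2}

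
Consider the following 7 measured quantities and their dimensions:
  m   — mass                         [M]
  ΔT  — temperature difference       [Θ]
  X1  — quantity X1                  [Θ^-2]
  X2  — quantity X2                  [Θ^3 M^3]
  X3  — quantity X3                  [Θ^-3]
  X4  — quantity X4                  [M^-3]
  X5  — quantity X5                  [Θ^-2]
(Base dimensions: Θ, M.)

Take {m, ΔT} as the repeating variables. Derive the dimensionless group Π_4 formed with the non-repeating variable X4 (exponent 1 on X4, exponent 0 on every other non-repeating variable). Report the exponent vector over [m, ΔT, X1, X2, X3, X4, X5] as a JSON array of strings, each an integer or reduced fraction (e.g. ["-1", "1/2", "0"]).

["3", "0", "0", "0", "0", "1", "0"]

Write exponents as rows Θ,M / cols m,ΔT,X1,X2,X3,X4,X5:
  Θ: [ 0  1 -2  3 -3  0 -2]
  M: [ 1  0  0  3  0 -3  0]
RREF → pivots at {m,ΔT} ⇒ r = 2
Repeat: m,ΔT; free: X1,X2,X3,X4,X5
RREF:
  r0: [   1    0    0    3    0   -3    0]
  r1: [   0    1   -2    3   -3    0   -2]
Fix exponent of X4 at 1, X1 at 0, X2 at 0, X3 at 0, X5 at 0; solve each RREF row for its pivot's exponent:
  r0: exp(m) + (-3)·1 = 0 ⇒ exp(m) = 3
  r1: exp(ΔT) + (0)·1 = 0 ⇒ exp(ΔT) = 0
Π_4 = m^3 · X4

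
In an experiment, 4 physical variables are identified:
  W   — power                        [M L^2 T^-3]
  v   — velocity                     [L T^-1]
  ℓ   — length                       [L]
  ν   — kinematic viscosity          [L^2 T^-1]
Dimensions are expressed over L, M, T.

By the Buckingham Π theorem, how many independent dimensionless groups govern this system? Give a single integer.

1

Exponent matrix [L,M,T] × [W,v,ℓ,ν]:
  L: [ 2  1  1  2]
  M: [ 1  0  0  0]
  T: [-3 -1  0 -1]
Row reduction gives pivot columns W,v,ℓ; rank = 3
n=4, r=3 ⇒ 1 dimensionless group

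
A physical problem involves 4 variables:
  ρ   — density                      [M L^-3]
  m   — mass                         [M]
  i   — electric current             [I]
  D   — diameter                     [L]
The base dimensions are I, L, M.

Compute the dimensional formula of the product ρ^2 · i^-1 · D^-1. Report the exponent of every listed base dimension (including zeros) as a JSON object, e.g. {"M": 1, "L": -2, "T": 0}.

Exponent matrix [I,L,M] × [ρ,m,i,D]:
  I: [ 0  0  1  0]
  L: [-3  0  0  1]
  M: [ 1  1  0  0]
  [I]: (2)·0+(-1)·1+(-1)·0 = -1
  [L]: (2)·-3+(-1)·0+(-1)·1 = -7
  [M]: (2)·1+(-1)·0+(-1)·0 = 2
⇒ I^-1 L^-7 M^2

{"I": -1, "L": -7, "M": 2}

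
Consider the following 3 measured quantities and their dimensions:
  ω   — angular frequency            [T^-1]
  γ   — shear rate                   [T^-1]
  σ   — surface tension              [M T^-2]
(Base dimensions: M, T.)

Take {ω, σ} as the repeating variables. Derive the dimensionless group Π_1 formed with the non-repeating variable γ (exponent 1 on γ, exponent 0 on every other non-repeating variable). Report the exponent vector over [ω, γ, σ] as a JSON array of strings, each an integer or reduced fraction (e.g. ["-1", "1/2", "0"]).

["-1", "1", "0"]

Write exponents as rows M,T / cols ω,γ,σ:
  M: [ 0  0  1]
  T: [-1 -1 -2]
RREF → pivots at {ω,σ} ⇒ r = 2
Pivot set = {ω,σ}, free = {γ}
RREF:
  r0: [   1    1    0]
  r1: [   0    0    1]
Fix exponent of γ at 1; solve each RREF row for its pivot's exponent:
  r0: exp(ω) + (1)·1 = 0 ⇒ exp(ω) = -1
  r1: exp(σ) + (0)·1 = 0 ⇒ exp(σ) = 0
Π_1 = ω^-1 · γ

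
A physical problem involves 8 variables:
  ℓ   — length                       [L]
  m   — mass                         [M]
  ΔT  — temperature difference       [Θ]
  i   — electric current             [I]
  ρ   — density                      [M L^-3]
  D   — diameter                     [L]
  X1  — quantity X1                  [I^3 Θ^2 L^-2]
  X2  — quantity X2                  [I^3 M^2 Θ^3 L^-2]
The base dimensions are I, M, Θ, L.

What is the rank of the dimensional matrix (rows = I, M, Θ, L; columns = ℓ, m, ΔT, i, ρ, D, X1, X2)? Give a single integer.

4

Exponent matrix [I,M,Θ,L] × [ℓ,m,ΔT,i,ρ,D,X1,X2]:
  I: [ 0  0  0  1  0  0  3  3]
  M: [ 0  1  0  0  1  0  0  2]
  Θ: [ 0  0  1  0  0  0  2  3]
  L: [ 1  0  0  0 -3  1 -2 -2]
RREF → pivots at {ℓ,m,ΔT,i} ⇒ r = 4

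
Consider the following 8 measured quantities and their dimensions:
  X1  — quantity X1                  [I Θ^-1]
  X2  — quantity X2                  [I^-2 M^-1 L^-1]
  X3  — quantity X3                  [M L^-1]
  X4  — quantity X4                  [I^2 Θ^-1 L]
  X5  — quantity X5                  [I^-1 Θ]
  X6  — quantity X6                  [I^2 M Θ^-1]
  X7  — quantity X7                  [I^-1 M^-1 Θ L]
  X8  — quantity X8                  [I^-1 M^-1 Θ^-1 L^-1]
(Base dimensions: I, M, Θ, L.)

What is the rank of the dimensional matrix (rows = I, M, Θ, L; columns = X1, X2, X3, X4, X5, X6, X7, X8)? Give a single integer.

3

Write exponents as rows I,M,Θ,L / cols X1,X2,X3,X4,X5,X6,X7,X8:
  I: [ 1 -2  0  2 -1  2 -1 -1]
  M: [ 0 -1  1  0  0  1 -1 -1]
  Θ: [-1  0  0 -1  1 -1  1 -1]
  L: [ 0 -1 -1  1  0  0  1 -1]
Row reduction gives pivot columns X1,X2,X3; rank = 3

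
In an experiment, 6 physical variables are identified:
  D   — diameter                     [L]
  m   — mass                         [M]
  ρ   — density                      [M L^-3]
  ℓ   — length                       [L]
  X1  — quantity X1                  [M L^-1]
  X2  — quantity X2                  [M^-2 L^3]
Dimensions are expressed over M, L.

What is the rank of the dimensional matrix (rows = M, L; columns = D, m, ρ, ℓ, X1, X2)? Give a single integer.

2

Write exponents as rows M,L / cols D,m,ρ,ℓ,X1,X2:
  M: [ 0  1  1  0  1 -2]
  L: [ 1  0 -3  1 -1  3]
RREF → pivots at {D,m} ⇒ r = 2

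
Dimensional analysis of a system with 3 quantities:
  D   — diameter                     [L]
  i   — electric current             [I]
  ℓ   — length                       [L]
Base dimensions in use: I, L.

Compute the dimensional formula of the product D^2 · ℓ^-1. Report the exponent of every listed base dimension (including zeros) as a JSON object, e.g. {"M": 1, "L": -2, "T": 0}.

Dimensional matrix (I×L by D×i×ℓ):
  I: [ 0  1  0]
  L: [ 1  0  1]
  [I]: (2)·0+(-1)·0 = 0
  [L]: (2)·1+(-1)·1 = 1
⇒ L

{"I": 0, "L": 1}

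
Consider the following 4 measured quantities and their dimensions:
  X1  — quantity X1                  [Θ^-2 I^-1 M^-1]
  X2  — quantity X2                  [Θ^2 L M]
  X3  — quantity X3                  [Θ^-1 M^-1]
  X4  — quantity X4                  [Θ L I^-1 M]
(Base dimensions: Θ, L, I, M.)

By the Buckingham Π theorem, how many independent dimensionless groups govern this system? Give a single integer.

Dimensional matrix (Θ×L×I×M by X1×X2×X3×X4):
  Θ: [-2  2 -1  1]
  L: [ 0  1  0  1]
  I: [-1  0  0 -1]
  M: [-1  1 -1  1]
RREF → pivots at {X1,X2,X3} ⇒ r = 3
4 vars − rank 3 = 1 Π group

1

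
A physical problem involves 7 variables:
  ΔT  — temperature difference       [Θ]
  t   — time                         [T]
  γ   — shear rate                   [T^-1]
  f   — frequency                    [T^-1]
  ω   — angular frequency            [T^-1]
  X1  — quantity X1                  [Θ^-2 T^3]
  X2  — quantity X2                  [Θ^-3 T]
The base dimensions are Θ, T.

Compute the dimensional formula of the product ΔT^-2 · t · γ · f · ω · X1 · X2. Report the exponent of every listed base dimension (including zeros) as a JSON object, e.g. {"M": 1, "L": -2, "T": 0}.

{"Θ": -7, "T": 2}

Exponent matrix [Θ,T] × [ΔT,t,γ,f,ω,X1,X2]:
  Θ: [ 1  0  0  0  0 -2 -3]
  T: [ 0  1 -1 -1 -1  3  1]
  [Θ]: (-2)·1+(1)·0+(1)·0+(1)·0+(1)·0+(1)·-2+(1)·-3 = -7
  [T]: (-2)·0+(1)·1+(1)·-1+(1)·-1+(1)·-1+(1)·3+(1)·1 = 2
⇒ Θ^-7 T^2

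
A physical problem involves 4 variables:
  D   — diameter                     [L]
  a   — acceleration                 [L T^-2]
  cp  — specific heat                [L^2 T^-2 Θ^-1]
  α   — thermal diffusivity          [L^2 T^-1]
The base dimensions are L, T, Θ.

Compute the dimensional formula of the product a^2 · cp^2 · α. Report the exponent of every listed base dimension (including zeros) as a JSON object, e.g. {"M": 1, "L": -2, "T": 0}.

{"L": 8, "T": -9, "Θ": -2}

Dimensional matrix (L×T×Θ by D×a×cp×α):
  L: [ 1  1  2  2]
  T: [ 0 -2 -2 -1]
  Θ: [ 0  0 -1  0]
  [L]: (2)·1+(2)·2+(1)·2 = 8
  [T]: (2)·-2+(2)·-2+(1)·-1 = -9
  [Θ]: (2)·0+(2)·-1+(1)·0 = -2
⇒ L^8 T^-9 Θ^-2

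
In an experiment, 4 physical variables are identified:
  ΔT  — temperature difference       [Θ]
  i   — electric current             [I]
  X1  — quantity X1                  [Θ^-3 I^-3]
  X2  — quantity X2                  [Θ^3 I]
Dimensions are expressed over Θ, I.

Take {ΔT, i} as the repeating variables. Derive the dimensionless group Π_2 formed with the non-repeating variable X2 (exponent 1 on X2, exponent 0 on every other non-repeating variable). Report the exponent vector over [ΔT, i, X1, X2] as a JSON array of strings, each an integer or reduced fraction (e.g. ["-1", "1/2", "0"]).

Dimensional matrix (Θ×I by ΔT×i×X1×X2):
  Θ: [ 1  0 -3  3]
  I: [ 0  1 -3  1]
Echelon form has 2 nonzero rows (pivots: ΔT,i)
Pivot set = {ΔT,i}, free = {X1,X2}
RREF:
  r0: [   1    0   -3    3]
  r1: [   0    1   -3    1]
Fix exponent of X2 at 1, X1 at 0; solve each RREF row for its pivot's exponent:
  r0: exp(ΔT) + (3)·1 = 0 ⇒ exp(ΔT) = -3
  r1: exp(i) + (1)·1 = 0 ⇒ exp(i) = -1
Π_2 = ΔT^-3 · i^-1 · X2

["-3", "-1", "0", "1"]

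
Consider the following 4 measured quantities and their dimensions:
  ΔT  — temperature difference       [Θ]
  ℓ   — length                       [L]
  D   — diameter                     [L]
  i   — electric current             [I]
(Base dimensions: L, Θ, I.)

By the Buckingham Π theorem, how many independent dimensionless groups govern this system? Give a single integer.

1

Exponent matrix [L,Θ,I] × [ΔT,ℓ,D,i]:
  L: [ 0  1  1  0]
  Θ: [ 1  0  0  0]
  I: [ 0  0  0  1]
RREF → pivots at {ΔT,ℓ,i} ⇒ r = 3
4 vars − rank 3 = 1 Π group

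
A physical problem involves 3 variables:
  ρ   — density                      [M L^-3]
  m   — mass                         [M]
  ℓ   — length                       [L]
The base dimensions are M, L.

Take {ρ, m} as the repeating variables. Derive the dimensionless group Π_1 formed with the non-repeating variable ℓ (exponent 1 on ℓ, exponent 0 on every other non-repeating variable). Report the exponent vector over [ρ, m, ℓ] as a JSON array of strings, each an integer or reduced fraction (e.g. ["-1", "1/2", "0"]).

Dimensional matrix (M×L by ρ×m×ℓ):
  M: [ 1  1  0]
  L: [-3  0  1]
Echelon form has 2 nonzero rows (pivots: ρ,m)
Repeat: ρ,m; free: ℓ
RREF:
  r0: [   1    0 -1/3]
  r1: [   0    1  1/3]
Fix exponent of ℓ at 1; solve each RREF row for its pivot's exponent:
  r0: exp(ρ) + (-1/3)·1 = 0 ⇒ exp(ρ) = 1/3
  r1: exp(m) + (1/3)·1 = 0 ⇒ exp(m) = -1/3
Π_1 = ρ^(1/3) · m^(-1/3) · ℓ

["1/3", "-1/3", "1"]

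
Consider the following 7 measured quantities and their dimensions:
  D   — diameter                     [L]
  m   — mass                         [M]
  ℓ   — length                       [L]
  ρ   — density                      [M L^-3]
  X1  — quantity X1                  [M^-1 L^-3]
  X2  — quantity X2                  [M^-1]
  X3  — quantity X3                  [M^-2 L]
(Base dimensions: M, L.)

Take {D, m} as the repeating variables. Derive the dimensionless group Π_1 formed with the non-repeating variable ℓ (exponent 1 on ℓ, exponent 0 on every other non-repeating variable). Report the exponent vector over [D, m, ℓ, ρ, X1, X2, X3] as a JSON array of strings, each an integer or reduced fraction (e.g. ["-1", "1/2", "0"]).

Dimensional matrix (M×L by D×m×ℓ×ρ×X1×X2×X3):
  M: [ 0  1  0  1 -1 -1 -2]
  L: [ 1  0  1 -3 -3  0  1]
RREF → pivots at {D,m} ⇒ r = 2
Pivot set = {D,m}, free = {ℓ,ρ,X1,X2,X3}
RREF:
  r0: [   1    0    1   -3   -3    0    1]
  r1: [   0    1    0    1   -1   -1   -2]
Fix exponent of ℓ at 1, ρ at 0, X1 at 0, X2 at 0, X3 at 0; solve each RREF row for its pivot's exponent:
  r0: exp(D) + (1)·1 = 0 ⇒ exp(D) = -1
  r1: exp(m) + (0)·1 = 0 ⇒ exp(m) = 0
Π_1 = D^-1 · ℓ

["-1", "0", "1", "0", "0", "0", "0"]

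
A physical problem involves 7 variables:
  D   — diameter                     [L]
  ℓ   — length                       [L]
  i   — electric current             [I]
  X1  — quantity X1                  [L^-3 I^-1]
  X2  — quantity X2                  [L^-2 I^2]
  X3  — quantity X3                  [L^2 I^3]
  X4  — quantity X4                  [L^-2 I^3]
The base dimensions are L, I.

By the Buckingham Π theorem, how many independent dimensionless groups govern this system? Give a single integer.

Dimensional matrix (L×I by D×ℓ×i×X1×X2×X3×X4):
  L: [ 1  1  0 -3 -2  2 -2]
  I: [ 0  0  1 -1  2  3  3]
RREF → pivots at {D,i} ⇒ r = 2
n=7, r=2 ⇒ 5 dimensionless groups

5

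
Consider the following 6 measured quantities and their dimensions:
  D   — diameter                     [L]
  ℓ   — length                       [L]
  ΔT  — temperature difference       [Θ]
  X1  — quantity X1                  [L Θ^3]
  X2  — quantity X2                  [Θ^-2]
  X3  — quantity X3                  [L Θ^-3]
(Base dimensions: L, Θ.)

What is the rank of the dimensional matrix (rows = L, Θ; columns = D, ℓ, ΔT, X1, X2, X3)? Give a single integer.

Dimensional matrix (L×Θ by D×ℓ×ΔT×X1×X2×X3):
  L: [ 1  1  0  1  0  1]
  Θ: [ 0  0  1  3 -2 -3]
Echelon form has 2 nonzero rows (pivots: D,ΔT)

2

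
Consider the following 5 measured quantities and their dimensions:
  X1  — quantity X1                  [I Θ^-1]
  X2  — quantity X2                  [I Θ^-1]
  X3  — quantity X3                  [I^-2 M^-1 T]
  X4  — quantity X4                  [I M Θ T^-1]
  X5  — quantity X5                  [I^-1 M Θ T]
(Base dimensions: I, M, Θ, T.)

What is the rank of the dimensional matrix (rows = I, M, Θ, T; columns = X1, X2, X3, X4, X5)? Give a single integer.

3

Write exponents as rows I,M,Θ,T / cols X1,X2,X3,X4,X5:
  I: [ 1  1 -2  1 -1]
  M: [ 0  0 -1  1  1]
  Θ: [-1 -1  0  1  1]
  T: [ 0  0  1 -1  1]
Row reduction gives pivot columns X1,X3,X5; rank = 3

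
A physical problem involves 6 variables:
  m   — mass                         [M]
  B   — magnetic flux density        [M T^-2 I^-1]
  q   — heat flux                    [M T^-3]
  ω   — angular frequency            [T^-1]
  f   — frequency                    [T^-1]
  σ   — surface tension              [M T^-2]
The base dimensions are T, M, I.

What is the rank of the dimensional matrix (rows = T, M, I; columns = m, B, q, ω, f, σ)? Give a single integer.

3

Dimensional matrix (T×M×I by m×B×q×ω×f×σ):
  T: [ 0 -2 -3 -1 -1 -2]
  M: [ 1  1  1  0  0  1]
  I: [ 0 -1  0  0  0  0]
RREF → pivots at {m,B,q} ⇒ r = 3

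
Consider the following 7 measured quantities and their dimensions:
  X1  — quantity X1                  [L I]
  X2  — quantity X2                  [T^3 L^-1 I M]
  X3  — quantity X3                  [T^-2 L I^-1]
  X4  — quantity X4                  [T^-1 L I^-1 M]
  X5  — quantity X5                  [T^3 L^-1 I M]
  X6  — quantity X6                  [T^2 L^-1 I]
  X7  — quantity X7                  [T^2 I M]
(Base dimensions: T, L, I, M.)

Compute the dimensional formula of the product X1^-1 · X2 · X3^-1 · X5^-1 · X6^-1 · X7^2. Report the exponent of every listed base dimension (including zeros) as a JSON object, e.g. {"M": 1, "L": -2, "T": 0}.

{"T": 4, "L": -1, "I": 1, "M": 2}

Dimensional matrix (T×L×I×M by X1×X2×X3×X4×X5×X6×X7):
  T: [ 0  3 -2 -1  3  2  2]
  L: [ 1 -1  1  1 -1 -1  0]
  I: [ 1  1 -1 -1  1  1  1]
  M: [ 0  1  0  1  1  0  1]
  [T]: (-1)·0+(1)·3+(-1)·-2+(-1)·3+(-1)·2+(2)·2 = 4
  [L]: (-1)·1+(1)·-1+(-1)·1+(-1)·-1+(-1)·-1+(2)·0 = -1
  [I]: (-1)·1+(1)·1+(-1)·-1+(-1)·1+(-1)·1+(2)·1 = 1
  [M]: (-1)·0+(1)·1+(-1)·0+(-1)·1+(-1)·0+(2)·1 = 2
⇒ T^4 L^-1 I M^2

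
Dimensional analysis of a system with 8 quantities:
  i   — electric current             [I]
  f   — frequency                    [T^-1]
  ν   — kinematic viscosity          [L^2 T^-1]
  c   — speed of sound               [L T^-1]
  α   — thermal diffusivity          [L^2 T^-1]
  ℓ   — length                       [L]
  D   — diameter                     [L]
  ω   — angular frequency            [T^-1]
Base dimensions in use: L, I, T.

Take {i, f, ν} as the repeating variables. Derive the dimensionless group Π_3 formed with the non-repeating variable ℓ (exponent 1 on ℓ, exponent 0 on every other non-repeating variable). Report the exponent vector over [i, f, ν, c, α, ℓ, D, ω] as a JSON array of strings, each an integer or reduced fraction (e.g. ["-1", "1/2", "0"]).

Exponent matrix [L,I,T] × [i,f,ν,c,α,ℓ,D,ω]:
  L: [ 0  0  2  1  2  1  1  0]
  I: [ 1  0  0  0  0  0  0  0]
  T: [ 0 -1 -1 -1 -1  0  0 -1]
Row reduction gives pivot columns i,f,ν; rank = 3
Pivot set = {i,f,ν}, free = {c,α,ℓ,D,ω}
RREF:
  r0: [   1    0    0    0    0    0    0    0]
  r1: [   0    1    0  1/2    0 -1/2 -1/2    1]
  r2: [   0    0    1  1/2    1  1/2  1/2    0]
Fix exponent of ℓ at 1, c at 0, α at 0, D at 0, ω at 0; solve each RREF row for its pivot's exponent:
  r0: exp(i) + (0)·1 = 0 ⇒ exp(i) = 0
  r1: exp(f) + (-1/2)·1 = 0 ⇒ exp(f) = 1/2
  r2: exp(ν) + (1/2)·1 = 0 ⇒ exp(ν) = -1/2
Π_3 = f^(1/2) · ν^(-1/2) · ℓ

["0", "1/2", "-1/2", "0", "0", "1", "0", "0"]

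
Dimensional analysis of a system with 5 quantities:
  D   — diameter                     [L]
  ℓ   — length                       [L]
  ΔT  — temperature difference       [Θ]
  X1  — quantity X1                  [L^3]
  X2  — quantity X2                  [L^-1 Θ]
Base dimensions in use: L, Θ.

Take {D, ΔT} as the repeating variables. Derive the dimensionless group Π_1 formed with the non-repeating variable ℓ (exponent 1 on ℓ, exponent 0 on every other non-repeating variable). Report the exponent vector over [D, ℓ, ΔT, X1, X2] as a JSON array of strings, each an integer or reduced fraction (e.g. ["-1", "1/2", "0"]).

["-1", "1", "0", "0", "0"]

Dimensional matrix (L×Θ by D×ℓ×ΔT×X1×X2):
  L: [ 1  1  0  3 -1]
  Θ: [ 0  0  1  0  1]
Row reduction gives pivot columns D,ΔT; rank = 2
Repeat: D,ΔT; free: ℓ,X1,X2
RREF:
  r0: [   1    1    0    3   -1]
  r1: [   0    0    1    0    1]
Fix exponent of ℓ at 1, X1 at 0, X2 at 0; solve each RREF row for its pivot's exponent:
  r0: exp(D) + (1)·1 = 0 ⇒ exp(D) = -1
  r1: exp(ΔT) + (0)·1 = 0 ⇒ exp(ΔT) = 0
Π_1 = D^-1 · ℓ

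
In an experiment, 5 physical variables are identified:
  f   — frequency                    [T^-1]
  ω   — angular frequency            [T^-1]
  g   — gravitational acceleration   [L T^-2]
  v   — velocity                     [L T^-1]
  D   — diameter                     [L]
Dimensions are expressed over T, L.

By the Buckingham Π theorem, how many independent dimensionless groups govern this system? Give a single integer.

3

Dimensional matrix (T×L by f×ω×g×v×D):
  T: [-1 -1 -2 -1  0]
  L: [ 0  0  1  1  1]
Row reduction gives pivot columns f,g; rank = 2
Π count = n − r = 5 − 2 = 3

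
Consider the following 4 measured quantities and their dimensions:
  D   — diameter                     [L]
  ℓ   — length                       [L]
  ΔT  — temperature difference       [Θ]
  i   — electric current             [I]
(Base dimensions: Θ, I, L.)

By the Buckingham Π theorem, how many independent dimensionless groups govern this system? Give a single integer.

Write exponents as rows Θ,I,L / cols D,ℓ,ΔT,i:
  Θ: [ 0  0  1  0]
  I: [ 0  0  0  1]
  L: [ 1  1  0  0]
Echelon form has 3 nonzero rows (pivots: D,ΔT,i)
4 vars − rank 3 = 1 Π group

1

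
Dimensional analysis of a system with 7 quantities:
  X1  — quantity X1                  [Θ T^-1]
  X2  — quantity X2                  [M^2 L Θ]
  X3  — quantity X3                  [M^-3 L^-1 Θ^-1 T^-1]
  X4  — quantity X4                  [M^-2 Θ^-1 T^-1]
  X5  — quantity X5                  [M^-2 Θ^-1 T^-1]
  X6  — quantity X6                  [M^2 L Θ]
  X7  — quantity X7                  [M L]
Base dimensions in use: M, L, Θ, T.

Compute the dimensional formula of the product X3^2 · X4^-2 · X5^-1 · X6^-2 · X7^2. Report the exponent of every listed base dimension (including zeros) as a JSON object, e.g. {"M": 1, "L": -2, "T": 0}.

Dimensional matrix (M×L×Θ×T by X1×X2×X3×X4×X5×X6×X7):
  M: [ 0  2 -3 -2 -2  2  1]
  L: [ 0  1 -1  0  0  1  1]
  Θ: [ 1  1 -1 -1 -1  1  0]
  T: [-1  0 -1 -1 -1  0  0]
  [M]: (2)·-3+(-2)·-2+(-1)·-2+(-2)·2+(2)·1 = -2
  [L]: (2)·-1+(-2)·0+(-1)·0+(-2)·1+(2)·1 = -2
  [Θ]: (2)·-1+(-2)·-1+(-1)·-1+(-2)·1+(2)·0 = -1
  [T]: (2)·-1+(-2)·-1+(-1)·-1+(-2)·0+(2)·0 = 1
⇒ M^-2 L^-2 Θ^-1 T

{"M": -2, "L": -2, "Θ": -1, "T": 1}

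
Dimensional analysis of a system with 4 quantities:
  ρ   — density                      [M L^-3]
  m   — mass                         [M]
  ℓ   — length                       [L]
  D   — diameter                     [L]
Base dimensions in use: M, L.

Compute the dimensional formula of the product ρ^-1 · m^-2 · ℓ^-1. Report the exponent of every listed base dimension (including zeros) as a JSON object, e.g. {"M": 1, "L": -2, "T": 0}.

Dimensional matrix (M×L by ρ×m×ℓ×D):
  M: [ 1  1  0  0]
  L: [-3  0  1  1]
  [M]: (-1)·1+(-2)·1+(-1)·0 = -3
  [L]: (-1)·-3+(-2)·0+(-1)·1 = 2
⇒ M^-3 L^2

{"M": -3, "L": 2}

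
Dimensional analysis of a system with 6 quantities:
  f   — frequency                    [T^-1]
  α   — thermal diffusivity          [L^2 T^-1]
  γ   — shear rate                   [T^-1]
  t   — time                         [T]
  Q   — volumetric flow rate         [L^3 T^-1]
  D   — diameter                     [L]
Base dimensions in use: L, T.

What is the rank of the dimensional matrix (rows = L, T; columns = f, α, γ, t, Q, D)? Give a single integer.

2

Dimensional matrix (L×T by f×α×γ×t×Q×D):
  L: [ 0  2  0  0  3  1]
  T: [-1 -1 -1  1 -1  0]
Echelon form has 2 nonzero rows (pivots: f,α)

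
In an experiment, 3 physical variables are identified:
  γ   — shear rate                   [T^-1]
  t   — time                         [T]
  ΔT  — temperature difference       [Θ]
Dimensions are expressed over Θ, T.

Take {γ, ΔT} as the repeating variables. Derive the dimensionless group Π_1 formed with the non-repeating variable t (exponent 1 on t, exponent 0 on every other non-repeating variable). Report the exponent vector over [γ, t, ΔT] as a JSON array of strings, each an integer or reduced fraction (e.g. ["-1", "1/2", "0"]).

Dimensional matrix (Θ×T by γ×t×ΔT):
  Θ: [ 0  0  1]
  T: [-1  1  0]
Echelon form has 2 nonzero rows (pivots: γ,ΔT)
Repeat: γ,ΔT; free: t
RREF:
  r0: [   1   -1    0]
  r1: [   0    0    1]
Fix exponent of t at 1; solve each RREF row for its pivot's exponent:
  r0: exp(γ) + (-1)·1 = 0 ⇒ exp(γ) = 1
  r1: exp(ΔT) + (0)·1 = 0 ⇒ exp(ΔT) = 0
Π_1 = γ · t

["1", "1", "0"]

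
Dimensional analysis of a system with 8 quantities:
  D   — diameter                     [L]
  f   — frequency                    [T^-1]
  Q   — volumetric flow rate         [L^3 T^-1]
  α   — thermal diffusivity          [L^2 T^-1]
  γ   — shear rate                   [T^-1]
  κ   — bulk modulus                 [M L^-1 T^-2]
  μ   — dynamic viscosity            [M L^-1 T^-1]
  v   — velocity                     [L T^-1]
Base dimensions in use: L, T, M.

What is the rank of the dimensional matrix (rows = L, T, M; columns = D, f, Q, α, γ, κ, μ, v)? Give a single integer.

Write exponents as rows L,T,M / cols D,f,Q,α,γ,κ,μ,v:
  L: [ 1  0  3  2  0 -1 -1  1]
  T: [ 0 -1 -1 -1 -1 -2 -1 -1]
  M: [ 0  0  0  0  0  1  1  0]
Row reduction gives pivot columns D,f,κ; rank = 3

3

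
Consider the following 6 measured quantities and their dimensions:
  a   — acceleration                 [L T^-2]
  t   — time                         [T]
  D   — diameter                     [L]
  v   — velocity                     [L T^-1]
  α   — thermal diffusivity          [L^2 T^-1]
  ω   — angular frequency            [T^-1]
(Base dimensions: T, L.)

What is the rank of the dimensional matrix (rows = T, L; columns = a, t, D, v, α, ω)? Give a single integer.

Write exponents as rows T,L / cols a,t,D,v,α,ω:
  T: [-2  1  0 -1 -1 -1]
  L: [ 1  0  1  1  2  0]
Echelon form has 2 nonzero rows (pivots: a,t)

2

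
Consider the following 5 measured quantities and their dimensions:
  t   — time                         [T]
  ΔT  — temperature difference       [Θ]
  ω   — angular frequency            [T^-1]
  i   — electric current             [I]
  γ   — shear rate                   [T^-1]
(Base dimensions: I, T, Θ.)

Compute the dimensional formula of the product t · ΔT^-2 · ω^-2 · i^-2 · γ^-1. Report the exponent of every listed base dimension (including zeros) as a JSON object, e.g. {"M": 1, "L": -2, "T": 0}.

Write exponents as rows I,T,Θ / cols t,ΔT,ω,i,γ:
  I: [ 0  0  0  1  0]
  T: [ 1  0 -1  0 -1]
  Θ: [ 0  1  0  0  0]
  [I]: (1)·0+(-2)·0+(-2)·0+(-2)·1+(-1)·0 = -2
  [T]: (1)·1+(-2)·0+(-2)·-1+(-2)·0+(-1)·-1 = 4
  [Θ]: (1)·0+(-2)·1+(-2)·0+(-2)·0+(-1)·0 = -2
⇒ I^-2 T^4 Θ^-2

{"I": -2, "T": 4, "Θ": -2}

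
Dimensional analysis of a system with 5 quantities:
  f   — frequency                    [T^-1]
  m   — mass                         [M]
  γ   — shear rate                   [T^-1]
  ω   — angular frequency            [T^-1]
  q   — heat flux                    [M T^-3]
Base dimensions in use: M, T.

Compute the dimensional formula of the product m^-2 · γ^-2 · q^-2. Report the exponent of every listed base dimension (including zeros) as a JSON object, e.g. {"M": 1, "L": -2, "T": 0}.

{"M": -4, "T": 8}

Dimensional matrix (M×T by f×m×γ×ω×q):
  M: [ 0  1  0  0  1]
  T: [-1  0 -1 -1 -3]
  [M]: (-2)·1+(-2)·0+(-2)·1 = -4
  [T]: (-2)·0+(-2)·-1+(-2)·-3 = 8
⇒ M^-4 T^8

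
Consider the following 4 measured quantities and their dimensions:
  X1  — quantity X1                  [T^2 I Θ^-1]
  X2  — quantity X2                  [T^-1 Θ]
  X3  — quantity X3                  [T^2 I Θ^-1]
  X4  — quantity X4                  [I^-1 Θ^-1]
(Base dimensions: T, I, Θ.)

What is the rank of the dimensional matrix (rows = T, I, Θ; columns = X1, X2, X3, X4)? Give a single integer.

Write exponents as rows T,I,Θ / cols X1,X2,X3,X4:
  T: [ 2 -1  2  0]
  I: [ 1  0  1 -1]
  Θ: [-1  1 -1 -1]
RREF → pivots at {X1,X2} ⇒ r = 2

2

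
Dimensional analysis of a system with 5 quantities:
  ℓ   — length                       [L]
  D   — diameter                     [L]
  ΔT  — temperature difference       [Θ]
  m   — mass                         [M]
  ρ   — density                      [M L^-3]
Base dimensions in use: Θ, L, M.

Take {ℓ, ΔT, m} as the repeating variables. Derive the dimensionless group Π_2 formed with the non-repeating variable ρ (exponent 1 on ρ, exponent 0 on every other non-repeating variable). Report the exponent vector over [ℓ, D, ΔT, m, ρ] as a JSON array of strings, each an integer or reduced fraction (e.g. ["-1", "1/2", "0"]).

Dimensional matrix (Θ×L×M by ℓ×D×ΔT×m×ρ):
  Θ: [ 0  0  1  0  0]
  L: [ 1  1  0  0 -3]
  M: [ 0  0  0  1  1]
Echelon form has 3 nonzero rows (pivots: ℓ,ΔT,m)
Repeat: ℓ,ΔT,m; free: D,ρ
RREF:
  r0: [   1    1    0    0   -3]
  r1: [   0    0    1    0    0]
  r2: [   0    0    0    1    1]
Fix exponent of ρ at 1, D at 0; solve each RREF row for its pivot's exponent:
  r0: exp(ℓ) + (-3)·1 = 0 ⇒ exp(ℓ) = 3
  r1: exp(ΔT) + (0)·1 = 0 ⇒ exp(ΔT) = 0
  r2: exp(m) + (1)·1 = 0 ⇒ exp(m) = -1
Π_2 = ℓ^3 · m^-1 · ρ

["3", "0", "0", "-1", "1"]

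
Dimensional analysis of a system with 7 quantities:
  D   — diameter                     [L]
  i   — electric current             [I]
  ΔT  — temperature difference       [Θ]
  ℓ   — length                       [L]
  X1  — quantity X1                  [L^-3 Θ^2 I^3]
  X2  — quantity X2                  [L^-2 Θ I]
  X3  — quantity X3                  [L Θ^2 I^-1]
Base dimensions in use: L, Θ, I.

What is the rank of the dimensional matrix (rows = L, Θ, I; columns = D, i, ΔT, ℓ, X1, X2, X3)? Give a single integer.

3

Write exponents as rows L,Θ,I / cols D,i,ΔT,ℓ,X1,X2,X3:
  L: [ 1  0  0  1 -3 -2  1]
  Θ: [ 0  0  1  0  2  1  2]
  I: [ 0  1  0  0  3  1 -1]
Row reduction gives pivot columns D,i,ΔT; rank = 3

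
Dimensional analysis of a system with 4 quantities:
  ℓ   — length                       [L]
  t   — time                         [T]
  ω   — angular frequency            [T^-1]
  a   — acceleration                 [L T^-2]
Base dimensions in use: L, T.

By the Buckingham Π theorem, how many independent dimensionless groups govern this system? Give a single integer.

Write exponents as rows L,T / cols ℓ,t,ω,a:
  L: [ 1  0  0  1]
  T: [ 0  1 -1 -2]
Row reduction gives pivot columns ℓ,t; rank = 2
n=4, r=2 ⇒ 2 dimensionless groups

2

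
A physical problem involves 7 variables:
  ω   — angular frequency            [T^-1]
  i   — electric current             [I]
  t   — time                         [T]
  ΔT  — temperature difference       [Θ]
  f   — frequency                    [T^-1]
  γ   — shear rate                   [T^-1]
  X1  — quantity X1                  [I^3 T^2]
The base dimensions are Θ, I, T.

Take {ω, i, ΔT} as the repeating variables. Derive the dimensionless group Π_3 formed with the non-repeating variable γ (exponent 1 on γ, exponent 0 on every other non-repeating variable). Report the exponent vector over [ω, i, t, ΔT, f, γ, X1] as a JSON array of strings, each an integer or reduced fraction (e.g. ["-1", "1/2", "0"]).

["-1", "0", "0", "0", "0", "1", "0"]

Dimensional matrix (Θ×I×T by ω×i×t×ΔT×f×γ×X1):
  Θ: [ 0  0  0  1  0  0  0]
  I: [ 0  1  0  0  0  0  3]
  T: [-1  0  1  0 -1 -1  2]
Row reduction gives pivot columns ω,i,ΔT; rank = 3
Repeat: ω,i,ΔT; free: t,f,γ,X1
RREF:
  r0: [   1    0   -1    0    1    1   -2]
  r1: [   0    1    0    0    0    0    3]
  r2: [   0    0    0    1    0    0    0]
Fix exponent of γ at 1, t at 0, f at 0, X1 at 0; solve each RREF row for its pivot's exponent:
  r0: exp(ω) + (1)·1 = 0 ⇒ exp(ω) = -1
  r1: exp(i) + (0)·1 = 0 ⇒ exp(i) = 0
  r2: exp(ΔT) + (0)·1 = 0 ⇒ exp(ΔT) = 0
Π_3 = ω^-1 · γ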